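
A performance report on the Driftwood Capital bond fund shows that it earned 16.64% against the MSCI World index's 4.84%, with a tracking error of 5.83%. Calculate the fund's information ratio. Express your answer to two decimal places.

IR = (Rp − Rb) / TE = (16.64% − 4.84%) / 5.83% = 11.80% / 5.83% = 2.0240

2.02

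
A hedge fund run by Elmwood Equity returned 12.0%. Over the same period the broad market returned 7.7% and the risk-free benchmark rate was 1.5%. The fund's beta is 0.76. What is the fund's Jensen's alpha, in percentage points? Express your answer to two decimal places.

5.79

CAPM expected return = Rf + β(Rm − Rf) = 1.5% + 0.76 × (7.7% − 1.5%) = 1.5 + 0.76 × 6.20 = 6.2120%
Jensen's α = Rp − E[R] = 12.0% − 6.2120% = 5.7880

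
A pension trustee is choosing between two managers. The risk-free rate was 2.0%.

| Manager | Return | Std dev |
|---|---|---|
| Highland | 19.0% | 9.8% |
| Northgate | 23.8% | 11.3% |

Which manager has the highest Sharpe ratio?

Highland: Sharpe ratio = (19.0% − 2.0%) / 9.8% = 1.735
Northgate: Sharpe ratio = (23.8% − 2.0%) / 11.3% = 1.929
Highest: Northgate (1.929).

Northgate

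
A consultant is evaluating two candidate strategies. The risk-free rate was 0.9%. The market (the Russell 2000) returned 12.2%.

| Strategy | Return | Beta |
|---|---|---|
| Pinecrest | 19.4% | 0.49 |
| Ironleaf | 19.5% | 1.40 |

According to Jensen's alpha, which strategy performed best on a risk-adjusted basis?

Pinecrest: α = 19.4% − [0.9% + 0.49 × (12.2% − 0.9%)] = 12.963
Ironleaf: α = 19.5% − [0.9% + 1.40 × (12.2% − 0.9%)] = 2.780
Highest: Pinecrest (12.963).

Pinecrest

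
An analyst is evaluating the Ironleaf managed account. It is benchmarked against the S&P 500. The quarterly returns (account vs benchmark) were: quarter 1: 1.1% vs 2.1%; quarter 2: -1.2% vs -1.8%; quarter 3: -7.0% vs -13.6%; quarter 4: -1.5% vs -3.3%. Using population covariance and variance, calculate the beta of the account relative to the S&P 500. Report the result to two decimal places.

0.51

r̄p = -2.1500%,  r̄m = -4.1500%
Cov = Σ(rp − r̄p)(rm − r̄m) / 4 = 17.2325
Var(rm) = Σ(rm − r̄m)² / 4 = 33.6525
β = Cov / Var = 17.2325 / 33.6525 = 0.5121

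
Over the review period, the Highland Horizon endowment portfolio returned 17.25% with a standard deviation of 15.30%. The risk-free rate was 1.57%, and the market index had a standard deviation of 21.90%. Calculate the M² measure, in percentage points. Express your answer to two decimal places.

Sharpe = (Rp − Rf) / σp = (17.25% − 1.57%) / 15.30% = 1.0248
M² = Rf + Sharpe × σm = 1.57% + 1.0248 × 21.90% = 24.0131%

24.01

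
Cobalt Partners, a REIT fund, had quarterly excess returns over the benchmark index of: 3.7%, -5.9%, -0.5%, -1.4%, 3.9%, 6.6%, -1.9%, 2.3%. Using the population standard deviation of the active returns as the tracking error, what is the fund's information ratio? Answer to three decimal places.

Mean return r̄ = 6.80 / 8 = 0.8500%
Population σ = √[Σ(r − r̄)² / 8] = √[112.6000 / 8] = √14.0750 = 3.7517%
IR = r̄ / tracking error = 0.8500 / 3.7517 = 0.2266

0.227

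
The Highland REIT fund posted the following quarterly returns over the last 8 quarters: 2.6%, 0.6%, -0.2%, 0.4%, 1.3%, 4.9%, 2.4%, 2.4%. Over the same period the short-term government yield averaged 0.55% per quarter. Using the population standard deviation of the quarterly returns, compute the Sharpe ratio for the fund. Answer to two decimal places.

0.82

r̄ = (2.6 + 0.6 − 0.2 + 0.4 + 1.3 + 4.9 + 2.4 + 2.4) / 8 = 14.40 / 8 = 1.8000%
Σ(r − r̄)² = (2.6 − 1.8000)² + (0.6 − 1.8000)² + … = 18.6200
σ = √[18.6200 / 8] = 1.5256%
Sharpe = (r̄ − rf) / σ = (1.8000 − 0.55) / 1.5256 = 1.2500 / 1.5256 = 0.8193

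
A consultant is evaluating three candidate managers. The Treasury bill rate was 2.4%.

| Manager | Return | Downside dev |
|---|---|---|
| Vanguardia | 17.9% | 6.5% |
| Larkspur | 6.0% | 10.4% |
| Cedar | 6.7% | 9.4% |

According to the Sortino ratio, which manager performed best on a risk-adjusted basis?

Vanguardia

Vanguardia: Sortino ratio = (17.9% − 2.4%) / 6.5% = 2.385
Larkspur: Sortino ratio = (6.0% − 2.4%) / 10.4% = 0.346
Cedar: Sortino ratio = (6.7% − 2.4%) / 9.4% = 0.457
Highest: Vanguardia (2.385).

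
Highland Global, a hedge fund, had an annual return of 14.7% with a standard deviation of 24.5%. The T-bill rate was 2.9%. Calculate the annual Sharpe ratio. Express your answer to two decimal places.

0.48

Sharpe = (Rp − Rf) / σp = (14.7% − 2.9%) / 24.5% = 11.80% / 24.5% = 0.4816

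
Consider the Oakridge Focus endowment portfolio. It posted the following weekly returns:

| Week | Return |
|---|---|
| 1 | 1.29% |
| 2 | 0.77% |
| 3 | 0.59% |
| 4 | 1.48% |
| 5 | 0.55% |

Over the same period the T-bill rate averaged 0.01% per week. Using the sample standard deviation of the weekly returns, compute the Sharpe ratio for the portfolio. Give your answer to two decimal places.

r̄ = (1.29 + 0.77 + 0.59 + 1.48 + 0.55) / 5 = 0.9360%
Σ(r − r̄)² = 0.7175; sample σ = √(0.7175/4) = 0.4235%
Sharpe = (r̄ − rf) / σ = (0.9360 − 0.01) / 0.4235 = 0.9260 / 0.4235 = 2.1865

2.19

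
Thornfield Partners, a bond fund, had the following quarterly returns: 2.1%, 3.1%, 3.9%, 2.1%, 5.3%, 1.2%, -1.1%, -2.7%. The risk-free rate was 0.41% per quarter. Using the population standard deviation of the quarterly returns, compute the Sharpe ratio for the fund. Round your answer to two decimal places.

r̄ = (2.1 + 3.1 + 3.9 + 2.1 + 5.3 + 1.2 − 1.1 − 2.7) / 8 = 1.7375%
Population σ = √[Σ(r − r̄)² / 8] = √[47.5188 / 8] = √5.9399 = 2.4372%
Sharpe = (r̄ − rf) / σ = (1.7375 − 0.41) / 2.4372 = 1.3275 / 2.4372 = 0.5447

0.54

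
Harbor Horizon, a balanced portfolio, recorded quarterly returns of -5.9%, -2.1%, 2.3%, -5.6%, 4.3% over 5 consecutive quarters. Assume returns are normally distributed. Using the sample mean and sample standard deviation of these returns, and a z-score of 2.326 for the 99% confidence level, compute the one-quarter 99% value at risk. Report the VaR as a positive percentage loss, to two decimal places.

12.09

μ = (-5.9 − 2.1 + 2.3 − 5.6 + 4.3) / 5 = -1.4000%
Σ(r − μ)² = (-5.9 − (-1.4000))² + (-2.1 − (-1.4000))² + … = 84.5600
σ = √[84.5600 / 4] = 4.5978%
VaR = −(μ − z·σ) = −(-1.4000 − 2.326 × 4.5978) = −(-12.0945) = 12.0945%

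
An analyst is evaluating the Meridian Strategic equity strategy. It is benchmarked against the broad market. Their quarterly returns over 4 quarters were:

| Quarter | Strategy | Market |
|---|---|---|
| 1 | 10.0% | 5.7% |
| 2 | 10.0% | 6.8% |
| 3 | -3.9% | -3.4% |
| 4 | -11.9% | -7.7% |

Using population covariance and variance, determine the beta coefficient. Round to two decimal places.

r̄p = 1.0500%,  r̄m = 0.3500%
Cov = Σ(rp − r̄p)(rm − r̄m) / 4 = 57.1050
Var(rm) = Σ(rm − r̄m)² / 4 = 37.2725
β = Cov / Var = 57.1050 / 37.2725 = 1.5321

1.53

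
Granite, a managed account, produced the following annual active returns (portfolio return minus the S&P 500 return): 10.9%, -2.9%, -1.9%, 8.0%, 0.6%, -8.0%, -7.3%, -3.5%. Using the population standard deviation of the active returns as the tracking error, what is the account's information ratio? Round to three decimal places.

r̄ = (10.9 − 2.9 − 1.9 + 8 + 0.6 − 8 − 7.3 − 3.5) / 8 = -0.5125%
Σ(r − r̄)² = (10.9 − (-0.5125))² + (-2.9 − (-0.5125))² + … = 322.6288
population σ = √(322.6288 / 8) = √40.3286 = 6.3505%
IR = r̄ / tracking error = -0.5125 / 6.3505 = -0.0807

-0.081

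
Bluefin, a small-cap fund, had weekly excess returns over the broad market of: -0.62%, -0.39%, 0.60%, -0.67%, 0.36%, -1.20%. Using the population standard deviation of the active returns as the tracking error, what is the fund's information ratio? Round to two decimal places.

-0.52

Mean return r̄ = -1.920 / 6 = -0.3200%
Σ(r − r̄)² = 2.3006; population σ = √(2.3006/6) = 0.6192%
IR = r̄ / tracking error = -0.3200 / 0.6192 = -0.5168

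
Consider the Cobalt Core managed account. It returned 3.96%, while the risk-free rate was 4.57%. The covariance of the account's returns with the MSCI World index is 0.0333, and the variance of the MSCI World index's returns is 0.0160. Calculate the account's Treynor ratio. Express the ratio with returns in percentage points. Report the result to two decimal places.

-0.29

β = Cov / Var = 0.0333 / 0.0160 = 2.0813
Treynor = (Rp − Rf) / β = (3.96% − 4.57%) / 2.0813 = -0.61 / 2.0813 = -0.2931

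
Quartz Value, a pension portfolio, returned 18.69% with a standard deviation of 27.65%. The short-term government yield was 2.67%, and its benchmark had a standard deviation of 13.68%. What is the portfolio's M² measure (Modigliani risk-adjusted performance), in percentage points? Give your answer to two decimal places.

Sharpe = (Rp − Rf) / σp = (18.69% − 2.67%) / 27.65% = 0.5794
M² = Rf + Sharpe × σm = 2.67% + 0.5794 × 13.68% = 10.5962%

10.60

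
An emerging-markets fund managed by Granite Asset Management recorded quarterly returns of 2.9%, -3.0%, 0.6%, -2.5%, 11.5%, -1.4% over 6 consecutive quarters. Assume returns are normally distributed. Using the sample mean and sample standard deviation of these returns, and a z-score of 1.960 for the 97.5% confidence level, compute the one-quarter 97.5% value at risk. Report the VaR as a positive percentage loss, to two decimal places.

9.29

r̄ = (2.9 − 3 + 0.6 − 2.5 + 11.5 − 1.4) / 6 = 8.10 / 6 = 1.3500%
Σ(r − r̄)² = (2.9 − 1.3500)² + (-3 − 1.3500)² + (0.6 − 1.3500)² + … = 147.2950
σ = √[147.2950 / 5] = 5.4276%
VaR = −(r̄ − z·σ) = −(1.3500 − 1.960 × 5.4276) = −(-9.2881) = 9.2881%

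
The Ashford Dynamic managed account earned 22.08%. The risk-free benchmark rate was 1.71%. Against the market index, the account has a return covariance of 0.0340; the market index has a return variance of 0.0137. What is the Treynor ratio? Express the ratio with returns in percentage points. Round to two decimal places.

8.21

β = Cov / Var = 0.0340 / 0.0137 = 2.4818
Treynor = (Rp − Rf) / β = (22.08% − 1.71%) / 2.4818 = 20.37 / 2.4818 = 8.2078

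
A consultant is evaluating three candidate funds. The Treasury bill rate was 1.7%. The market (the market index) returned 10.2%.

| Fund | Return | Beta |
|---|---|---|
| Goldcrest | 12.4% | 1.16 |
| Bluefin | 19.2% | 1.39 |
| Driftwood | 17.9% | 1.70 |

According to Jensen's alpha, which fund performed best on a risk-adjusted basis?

Bluefin

Goldcrest: α = 12.4% − [1.7% + 1.16 × (10.2% − 1.7%)] = 0.840
Bluefin: α = 19.2% − [1.7% + 1.39 × (10.2% − 1.7%)] = 5.685
Driftwood: α = 17.9% − [1.7% + 1.70 × (10.2% − 1.7%)] = 1.750
Highest: Bluefin (5.685).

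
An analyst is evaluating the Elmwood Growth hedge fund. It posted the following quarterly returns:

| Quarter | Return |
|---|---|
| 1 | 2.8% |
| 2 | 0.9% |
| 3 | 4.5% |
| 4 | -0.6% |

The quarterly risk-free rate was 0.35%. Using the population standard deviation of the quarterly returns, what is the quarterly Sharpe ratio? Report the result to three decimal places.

r̄ = (2.8 + 0.9 + 4.5 − 0.6) / 4 = 7.60 / 4 = 1.9000%
Σ(r − r̄)² = (2.8 − 1.9000)² + (0.9 − 1.9000)² + (4.5 − 1.9000)² + … = 14.8200
σ = √[14.8200 / 4] = 1.9248%
Sharpe = (r̄ − rf) / σ = (1.9000 − 0.35) / 1.9248 = 1.5500 / 1.9248 = 0.8053

0.805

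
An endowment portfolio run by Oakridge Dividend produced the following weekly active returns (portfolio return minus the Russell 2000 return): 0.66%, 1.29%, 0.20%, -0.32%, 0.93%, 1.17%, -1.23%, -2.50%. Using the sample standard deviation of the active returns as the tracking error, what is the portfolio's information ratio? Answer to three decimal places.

r̄ = (0.66 + 1.29 + 0.2 − 0.32 + 0.93 + 1.17 − 1.23 − 2.5) / 8 = 0.0250%
Σ(r − r̄)² = (0.66 − 0.0250)² + (1.29 − 0.0250)² + (0.2 − 0.0250)² + … = 12.2338
σ = √[12.2338 / 7] = 1.3220%
IR = r̄ / tracking error = 0.0250 / 1.3220 = 0.0189

0.019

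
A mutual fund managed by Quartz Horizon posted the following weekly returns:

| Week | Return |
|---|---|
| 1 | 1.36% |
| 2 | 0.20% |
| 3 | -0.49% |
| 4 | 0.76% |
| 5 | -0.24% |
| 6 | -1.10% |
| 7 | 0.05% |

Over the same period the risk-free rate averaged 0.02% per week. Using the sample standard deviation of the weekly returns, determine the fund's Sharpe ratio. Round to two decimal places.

0.07

r̄ = (1.36 + 0.2 − 0.49 + 0.76 − 0.24 − 1.1 + 0.05) / 7 = 0.540 / 7 = 0.0771%
Sample σ = √[Σ(r − r̄)² / 6] = √[3.9357 / 6] = √0.6560 = 0.8099%
Sharpe = (r̄ − rf) / σ = (0.0771 − 0.02) / 0.8099 = 0.0571 / 0.8099 = 0.0705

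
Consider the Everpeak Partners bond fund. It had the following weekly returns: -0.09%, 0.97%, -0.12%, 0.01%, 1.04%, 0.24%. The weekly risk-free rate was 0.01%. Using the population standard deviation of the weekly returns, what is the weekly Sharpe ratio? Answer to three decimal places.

0.686

r̄ = (-0.09 + 0.97 − 0.12 + 0.01 + 1.04 + 0.24) / 6 = 0.3417%
Population σ = √[Σ(r − r̄)² / 6] = √[1.4023 / 6] = √0.2337 = 0.4834%
Sharpe = (r̄ − rf) / σ = (0.3417 − 0.01) / 0.4834 = 0.3317 / 0.4834 = 0.6862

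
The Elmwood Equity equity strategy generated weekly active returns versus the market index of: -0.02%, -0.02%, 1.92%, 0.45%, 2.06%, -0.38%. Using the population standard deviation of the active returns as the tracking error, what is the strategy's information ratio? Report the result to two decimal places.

0.69

Mean return r̄ = 4.010 / 6 = 0.6683%
Σ(r − r̄)² = (-0.02 − 0.6683)² + (-0.02 − 0.6683)² + (1.92 − 0.6683)² + … = 5.5977
population σ = √(5.5977 / 6) = √0.9330 = 0.9659%
IR = r̄ / tracking error = 0.6683 / 0.9659 = 0.6919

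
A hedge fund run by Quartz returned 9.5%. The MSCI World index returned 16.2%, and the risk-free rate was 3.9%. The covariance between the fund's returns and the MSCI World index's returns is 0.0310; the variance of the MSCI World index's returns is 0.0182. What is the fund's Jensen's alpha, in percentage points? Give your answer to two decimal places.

-15.35

β = Cov / Var = 0.0310 / 0.0182 = 1.7033
E[R] = Rf + β(Rm − Rf) = 3.9% + 1.7033 × (16.2% − 3.9%) = 24.8506%
α = Rp − E[R] = 9.5% − 24.8506% = -15.3506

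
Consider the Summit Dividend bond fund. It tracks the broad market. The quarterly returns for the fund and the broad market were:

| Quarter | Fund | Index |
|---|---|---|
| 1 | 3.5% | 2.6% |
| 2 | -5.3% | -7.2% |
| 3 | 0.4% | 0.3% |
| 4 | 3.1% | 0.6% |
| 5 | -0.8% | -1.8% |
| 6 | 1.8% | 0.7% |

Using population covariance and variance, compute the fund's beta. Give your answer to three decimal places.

r̄p = 0.4500%,  r̄m = -0.8000%
Cov = Σ(rp − r̄p)(rm − r̄m) / 6 = 9.0167
Var(rm) = Σ(rm − r̄m)² / 6 = 9.8233
β = Cov / Var = 9.0167 / 9.8233 = 0.9179

0.918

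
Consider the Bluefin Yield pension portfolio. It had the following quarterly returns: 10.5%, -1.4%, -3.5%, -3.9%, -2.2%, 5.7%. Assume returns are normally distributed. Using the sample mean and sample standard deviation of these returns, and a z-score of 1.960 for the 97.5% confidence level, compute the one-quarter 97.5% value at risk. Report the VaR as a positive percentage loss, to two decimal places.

μ = (10.5 − 1.4 − 3.5 − 3.9 − 2.2 + 5.7) / 6 = 5.20 / 6 = 0.8667%
Σ(r − μ)² = 172.4933; sample σ = √(172.4933/5) = 5.8736%
VaR = −(μ − z·σ) = −(0.8667 − 1.960 × 5.8736) = −(-10.6456) = 10.6456%

10.65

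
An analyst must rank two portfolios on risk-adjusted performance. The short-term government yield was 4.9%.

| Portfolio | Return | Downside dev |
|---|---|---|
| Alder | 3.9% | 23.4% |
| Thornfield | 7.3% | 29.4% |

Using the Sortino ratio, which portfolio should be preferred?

Alder: Sortino ratio = (3.9% − 4.9%) / 23.4% = -0.043
Thornfield: Sortino ratio = (7.3% − 4.9%) / 29.4% = 0.082
Highest: Thornfield (0.082).

Thornfield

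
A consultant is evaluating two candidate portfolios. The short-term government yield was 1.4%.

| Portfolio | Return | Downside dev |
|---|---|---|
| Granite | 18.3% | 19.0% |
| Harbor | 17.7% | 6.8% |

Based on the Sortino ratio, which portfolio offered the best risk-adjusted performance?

Granite: Sortino ratio = (18.3% − 1.4%) / 19.0% = 0.889
Harbor: Sortino ratio = (17.7% − 1.4%) / 6.8% = 2.397
Highest: Harbor (2.397).

Harbor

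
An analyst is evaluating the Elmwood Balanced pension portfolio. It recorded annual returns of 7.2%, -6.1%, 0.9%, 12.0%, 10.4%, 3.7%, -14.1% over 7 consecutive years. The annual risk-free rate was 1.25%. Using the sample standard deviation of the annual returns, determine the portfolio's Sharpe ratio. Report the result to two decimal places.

r̄ = (7.2 − 6.1 + 0.9 + 12 + 10.4 + 3.7 − 14.1) / 7 = 2.0000%
Σ(r − r̄)² = (7.2 − 2.0000)² + (-6.1 − 2.0000)² + (0.9 − 2.0000)² + … = 526.5200
sample σ = √(526.5200 / 6) = √87.7533 = 9.3677%
Sharpe = (r̄ − rf) / σ = (2.0000 − 1.25) / 9.3677 = 0.7500 / 9.3677 = 0.0801

0.08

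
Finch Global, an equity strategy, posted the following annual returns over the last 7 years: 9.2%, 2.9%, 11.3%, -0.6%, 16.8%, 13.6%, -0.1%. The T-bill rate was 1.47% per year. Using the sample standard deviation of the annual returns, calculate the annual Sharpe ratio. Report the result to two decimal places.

0.89

r̄ = (9.2 + 2.9 + 11.3 − 0.6 + 16.8 + 13.6 − 0.1) / 7 = 53.10 / 7 = 7.5857%
Sample std dev = √[285.5086 / 6] = 6.8982%
Sharpe = (r̄ − rf) / σ = (7.5857 − 1.47) / 6.8982 = 6.1157 / 6.8982 = 0.8866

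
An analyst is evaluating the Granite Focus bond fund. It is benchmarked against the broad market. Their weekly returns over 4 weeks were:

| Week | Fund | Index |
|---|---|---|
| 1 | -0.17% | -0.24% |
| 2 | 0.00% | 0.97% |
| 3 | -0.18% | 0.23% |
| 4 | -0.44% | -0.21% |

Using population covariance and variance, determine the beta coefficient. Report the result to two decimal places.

r̄p = -0.1975%,  r̄m = 0.1875%
Cov = Σ(rp − r̄p)(rm − r̄m) / 4 = 0.0600
Var(rm) = Σ(rm − r̄m)² / 4 = 0.2387
β = Cov / Var = 0.0600 / 0.2387 = 0.2514

0.25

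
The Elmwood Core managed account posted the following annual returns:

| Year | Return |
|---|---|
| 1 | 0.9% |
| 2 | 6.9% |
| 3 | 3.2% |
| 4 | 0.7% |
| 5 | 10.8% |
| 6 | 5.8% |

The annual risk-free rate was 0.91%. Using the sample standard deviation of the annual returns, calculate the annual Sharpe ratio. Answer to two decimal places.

Mean return μ = 28.30 / 6 = 4.7167%
Σ(r − μ)² = (0.9 − 4.7167)² + (6.9 − 4.7167)² + (3.2 − 4.7167)² + … = 75.9483
sample σ = √(75.9483 / 5) = √15.1897 = 3.8974%
Sharpe = (μ − rf) / σ = (4.7167 − 0.91) / 3.8974 = 3.8067 / 3.8974 = 0.9767

0.98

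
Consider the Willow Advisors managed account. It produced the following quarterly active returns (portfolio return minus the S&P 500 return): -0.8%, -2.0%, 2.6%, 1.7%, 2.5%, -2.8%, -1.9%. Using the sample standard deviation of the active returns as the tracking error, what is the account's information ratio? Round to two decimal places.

-0.04

r̄ = (-0.8 − 2 + 2.6 + 1.7 + 2.5 − 2.8 − 1.9) / 7 = -0.1000%
Sample σ = √[Σ(r − r̄)² / 6] = √[31.9200 / 6] = √5.3200 = 2.3065%
IR = r̄ / tracking error = -0.1000 / 2.3065 = -0.0434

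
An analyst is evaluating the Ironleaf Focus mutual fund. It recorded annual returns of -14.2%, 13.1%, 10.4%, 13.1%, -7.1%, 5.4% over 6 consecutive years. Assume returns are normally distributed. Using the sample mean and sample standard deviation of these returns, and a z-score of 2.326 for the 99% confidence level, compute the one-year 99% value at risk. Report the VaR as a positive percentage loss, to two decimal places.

Mean return r̄ = 20.70 / 6 = 3.4500%
Sample σ = √[Σ(r − r̄)² / 5] = √[661.1750 / 5] = √132.2350 = 11.4993%
VaR = −(r̄ − z·σ) = −(3.4500 − 2.326 × 11.4993) = −(-23.2974) = 23.2974%

23.30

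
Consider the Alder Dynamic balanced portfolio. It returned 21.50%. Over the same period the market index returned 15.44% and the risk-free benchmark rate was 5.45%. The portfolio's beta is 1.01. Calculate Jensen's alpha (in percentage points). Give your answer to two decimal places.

5.96

CAPM expected return = Rf + β(Rm − Rf) = 5.45% + 1.01 × (15.44% − 5.45%) = 5.45 + 1.01 × 9.99 = 15.5399%
Jensen's α = Rp − E[R] = 21.50% − 15.5399% = 5.9601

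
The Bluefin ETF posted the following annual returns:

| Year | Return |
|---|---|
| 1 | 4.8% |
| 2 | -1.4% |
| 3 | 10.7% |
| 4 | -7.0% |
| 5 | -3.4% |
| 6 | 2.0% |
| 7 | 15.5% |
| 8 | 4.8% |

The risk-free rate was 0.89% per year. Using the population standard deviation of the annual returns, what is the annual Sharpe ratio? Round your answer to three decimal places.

0.341

r̄ = (4.8 − 1.4 + 10.7 − 7 − 3.4 + 2 + 15.5 + 4.8) / 8 = 26.00 / 8 = 3.2500%
Population std dev = √[382.8400 / 8] = 6.9177%
Sharpe = (r̄ − rf) / σ = (3.2500 − 0.89) / 6.9177 = 2.3600 / 6.9177 = 0.3412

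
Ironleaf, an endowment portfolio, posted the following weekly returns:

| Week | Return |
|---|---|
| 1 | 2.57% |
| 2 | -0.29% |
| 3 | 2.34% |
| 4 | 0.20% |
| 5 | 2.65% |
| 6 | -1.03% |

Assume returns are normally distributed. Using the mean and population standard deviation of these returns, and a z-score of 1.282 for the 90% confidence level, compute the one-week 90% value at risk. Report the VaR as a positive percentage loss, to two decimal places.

r̄ = (2.57 − 0.29 + 2.34 + 0.2 + 2.65 − 1.03) / 6 = 1.0733%
Σ(r − r̄)² = (2.57 − 1.0733)² + (-0.29 − 1.0733)² + … = 13.3757
σ = √[13.3757 / 6] = 1.4931%
VaR = −(r̄ − z·σ) = −(1.0733 − 1.282 × 1.4931) = −(-0.8409) = 0.8409%

0.84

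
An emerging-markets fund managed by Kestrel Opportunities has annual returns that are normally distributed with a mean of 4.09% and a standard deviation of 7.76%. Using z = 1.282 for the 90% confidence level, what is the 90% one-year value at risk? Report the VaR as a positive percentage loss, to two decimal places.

5.86

VaR (as % loss) = −(μ − z·σ) = −(4.09% − 1.282 × 7.76%) = −(-5.85832%) = 5.85832%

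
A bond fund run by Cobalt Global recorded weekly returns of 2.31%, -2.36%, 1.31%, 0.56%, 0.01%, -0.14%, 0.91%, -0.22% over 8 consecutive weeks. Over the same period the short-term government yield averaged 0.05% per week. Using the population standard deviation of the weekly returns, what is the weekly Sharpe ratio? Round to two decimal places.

r̄ = (2.31 − 2.36 + 1.31 + 0.56 + 0.01 − 0.14 + 0.91 − 0.22) / 8 = 2.380 / 8 = 0.2975%
Population std dev = √[13.1236 / 8] = 1.2808%
Sharpe = (r̄ − rf) / σ = (0.2975 − 0.05) / 1.2808 = 0.2475 / 1.2808 = 0.1932

0.19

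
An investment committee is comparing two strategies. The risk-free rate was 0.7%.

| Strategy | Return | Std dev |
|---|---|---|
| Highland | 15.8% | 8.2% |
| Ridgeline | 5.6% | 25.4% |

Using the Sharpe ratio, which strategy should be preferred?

Highland: Sharpe ratio = (15.8% − 0.7%) / 8.2% = 1.841
Ridgeline: Sharpe ratio = (5.6% − 0.7%) / 25.4% = 0.193
Highest: Highland (1.841).

Highland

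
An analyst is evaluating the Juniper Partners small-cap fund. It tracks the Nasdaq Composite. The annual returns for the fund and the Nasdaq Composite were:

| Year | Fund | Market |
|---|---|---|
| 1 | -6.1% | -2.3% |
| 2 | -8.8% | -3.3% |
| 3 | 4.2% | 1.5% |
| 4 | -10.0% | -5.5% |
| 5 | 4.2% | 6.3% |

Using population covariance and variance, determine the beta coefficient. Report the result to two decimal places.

1.39

r̄p = -3.3000%,  r̄m = -0.6600%
Cov = Σ(rp − r̄p)(rm − r̄m) / 5 = 23.9880
Var(rm) = Σ(rm − r̄m)² / 5 = 17.2384
β = Cov / Var = 23.9880 / 17.2384 = 1.3915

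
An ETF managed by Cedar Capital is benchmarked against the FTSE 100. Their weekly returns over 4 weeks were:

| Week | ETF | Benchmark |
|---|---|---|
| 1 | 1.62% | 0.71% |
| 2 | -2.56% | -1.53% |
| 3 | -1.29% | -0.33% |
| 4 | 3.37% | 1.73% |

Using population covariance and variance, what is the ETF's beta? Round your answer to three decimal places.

r̄p = 0.2850%,  r̄m = 0.1450%
Cov = Σ(rp − r̄p)(rm − r̄m) / 4 = 2.7894
Var(rm) = Σ(rm − r̄m)² / 4 = 1.4657
β = Cov / Var = 2.7894 / 1.4657 = 1.9031

1.903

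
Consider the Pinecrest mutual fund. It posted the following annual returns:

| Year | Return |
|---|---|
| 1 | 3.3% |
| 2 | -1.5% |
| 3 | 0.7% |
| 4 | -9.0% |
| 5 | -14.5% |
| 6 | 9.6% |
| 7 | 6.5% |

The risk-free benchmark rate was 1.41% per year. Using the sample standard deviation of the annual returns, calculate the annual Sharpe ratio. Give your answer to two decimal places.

r̄ = (3.3 − 1.5 + 0.7 − 9 − 14.5 + 9.6 + 6.5) / 7 = -4.90 / 7 = -0.7000%
Sample σ = √[Σ(r − r̄)² / 6] = √[435.8600 / 6] = √72.6433 = 8.5231%
Sharpe = (r̄ − rf) / σ = (-0.7000 − 1.41) / 8.5231 = -2.1100 / 8.5231 = -0.2476

-0.25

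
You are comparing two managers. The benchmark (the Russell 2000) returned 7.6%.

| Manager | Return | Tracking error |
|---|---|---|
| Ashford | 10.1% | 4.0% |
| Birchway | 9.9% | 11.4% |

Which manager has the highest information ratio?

Ashford

Ashford: IR = (10.1% − 7.6%) / 4.0% = 0.625
Birchway: IR = (9.9% − 7.6%) / 11.4% = 0.202
Highest: Ashford (0.625).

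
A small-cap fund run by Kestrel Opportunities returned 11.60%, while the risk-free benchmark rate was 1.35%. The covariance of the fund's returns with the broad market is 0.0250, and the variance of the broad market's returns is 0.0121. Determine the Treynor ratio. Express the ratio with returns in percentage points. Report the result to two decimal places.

4.96

β = Cov / Var = 0.0250 / 0.0121 = 2.0661
Treynor = (Rp − Rf) / β = (11.60% − 1.35%) / 2.0661 = 10.25 / 2.0661 = 4.9610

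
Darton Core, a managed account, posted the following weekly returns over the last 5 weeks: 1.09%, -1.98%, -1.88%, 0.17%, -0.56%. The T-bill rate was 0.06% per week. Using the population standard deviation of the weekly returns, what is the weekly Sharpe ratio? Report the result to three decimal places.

-0.585

μ = (1.09 − 1.98 − 1.88 + 0.17 − 0.56) / 5 = -0.6320%
Σ(r − μ)² = 6.9883; population σ = √(6.9883/5) = 1.1822%
Sharpe = (μ − rf) / σ = (-0.6320 − 0.06) / 1.1822 = -0.6920 / 1.1822 = -0.5853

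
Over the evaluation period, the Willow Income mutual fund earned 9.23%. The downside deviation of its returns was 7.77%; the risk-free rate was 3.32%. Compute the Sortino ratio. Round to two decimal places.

Sortino = (Rp − Rf) / σd = (9.23% − 3.32%) / 7.77% = 5.91% / 7.77% = 0.7606

0.76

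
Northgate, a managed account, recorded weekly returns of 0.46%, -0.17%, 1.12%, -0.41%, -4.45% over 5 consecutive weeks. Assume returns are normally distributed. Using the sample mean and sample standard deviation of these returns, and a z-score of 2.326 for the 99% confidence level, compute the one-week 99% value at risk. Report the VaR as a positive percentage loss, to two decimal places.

5.77

Mean return r̄ = -3.450 / 5 = -0.6900%
Σ(r − r̄)² = 19.0850; sample σ = √(19.0850/4) = 2.1843%
VaR = −(r̄ − z·σ) = −(-0.6900 − 2.326 × 2.1843) = −(-5.7707) = 5.7707%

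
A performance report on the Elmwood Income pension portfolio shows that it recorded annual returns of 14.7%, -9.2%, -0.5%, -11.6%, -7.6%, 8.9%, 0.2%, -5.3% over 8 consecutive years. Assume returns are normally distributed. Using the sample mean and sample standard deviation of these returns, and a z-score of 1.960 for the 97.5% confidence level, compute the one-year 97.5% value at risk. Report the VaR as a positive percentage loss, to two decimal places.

19.25

μ = (14.7 − 9.2 − 0.5 − 11.6 − 7.6 + 8.9 + 0.2 − 5.3) / 8 = -1.3000%
Sample std dev = √[587.1200 / 7] = 9.1583%
VaR = −(μ − z·σ) = −(-1.3000 − 1.960 × 9.1583) = −(-19.2503) = 19.2503%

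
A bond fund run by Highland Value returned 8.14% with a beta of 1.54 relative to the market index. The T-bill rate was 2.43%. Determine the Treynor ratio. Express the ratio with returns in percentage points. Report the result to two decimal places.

Treynor = (Rp − Rf) / β = (8.14% − 2.43%) / 1.54 = 5.71 / 1.54 = 3.7078

3.71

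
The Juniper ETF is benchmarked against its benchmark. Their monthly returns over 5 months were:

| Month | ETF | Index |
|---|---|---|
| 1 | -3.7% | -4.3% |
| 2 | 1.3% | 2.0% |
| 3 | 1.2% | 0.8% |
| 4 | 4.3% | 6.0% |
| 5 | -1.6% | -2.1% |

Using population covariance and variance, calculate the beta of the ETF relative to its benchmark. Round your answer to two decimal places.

r̄p = 0.3000%,  r̄m = 0.4800%
Cov = Σ(rp − r̄p)(rm − r̄m) / 5 = 9.5820
Var(rm) = Σ(rm − r̄m)² / 5 = 12.4776
β = Cov / Var = 9.5820 / 12.4776 = 0.7679

0.77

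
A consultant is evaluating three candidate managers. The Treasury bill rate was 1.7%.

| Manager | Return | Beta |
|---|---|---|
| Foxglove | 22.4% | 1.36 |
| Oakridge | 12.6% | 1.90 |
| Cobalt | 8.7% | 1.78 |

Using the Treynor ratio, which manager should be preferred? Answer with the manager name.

Foxglove

Foxglove: Treynor = (22.4% − 1.7%) / 1.36 = 15.221
Oakridge: Treynor = (12.6% − 1.7%) / 1.90 = 5.737
Cobalt: Treynor = (8.7% − 1.7%) / 1.78 = 3.933
Highest: Foxglove (15.221).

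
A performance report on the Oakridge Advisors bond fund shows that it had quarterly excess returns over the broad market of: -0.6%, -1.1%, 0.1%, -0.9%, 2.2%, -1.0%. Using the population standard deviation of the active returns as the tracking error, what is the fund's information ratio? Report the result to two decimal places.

-0.19

r̄ = (-0.6 − 1.1 + 0.1 − 0.9 + 2.2 − 1) / 6 = -0.2167%
Σ(r − r̄)² = 7.9483; population σ = √(7.9483/6) = 1.1510%
IR = r̄ / tracking error = -0.2167 / 1.1510 = -0.1883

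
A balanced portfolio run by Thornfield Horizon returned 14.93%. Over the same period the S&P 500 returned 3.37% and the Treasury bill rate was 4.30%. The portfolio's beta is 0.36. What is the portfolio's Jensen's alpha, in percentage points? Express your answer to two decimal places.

CAPM expected return = Rf + β(Rm − Rf) = 4.30% + 0.36 × (3.37% − 4.30%) = 4.3 + 0.36 × -0.93 = 3.9652%
Jensen's α = Rp − E[R] = 14.93% − 3.9652% = 10.9648

10.96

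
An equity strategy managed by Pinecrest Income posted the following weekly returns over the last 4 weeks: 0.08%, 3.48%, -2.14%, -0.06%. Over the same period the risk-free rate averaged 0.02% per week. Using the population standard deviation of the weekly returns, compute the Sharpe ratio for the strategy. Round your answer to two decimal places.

0.16

r̄ = (0.08 + 3.48 − 2.14 − 0.06) / 4 = 1.360 / 4 = 0.3400%
Population std dev = √[16.2376 / 4] = 2.0148%
Sharpe = (r̄ − rf) / σ = (0.3400 − 0.02) / 2.0148 = 0.3200 / 2.0148 = 0.1588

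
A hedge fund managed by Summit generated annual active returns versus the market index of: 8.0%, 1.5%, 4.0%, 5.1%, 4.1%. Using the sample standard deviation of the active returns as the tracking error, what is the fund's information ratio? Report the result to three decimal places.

r̄ = (8 + 1.5 + 4 + 5.1 + 4.1) / 5 = 4.5400%
Sample std dev = √[22.0120 / 4] = 2.3458%
IR = r̄ / tracking error = 4.5400 / 2.3458 = 1.9354

1.935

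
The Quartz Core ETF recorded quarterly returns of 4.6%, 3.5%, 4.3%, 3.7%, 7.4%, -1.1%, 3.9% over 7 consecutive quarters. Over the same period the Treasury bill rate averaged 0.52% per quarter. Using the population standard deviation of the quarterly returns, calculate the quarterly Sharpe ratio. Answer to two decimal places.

1.39

r̄ = (4.6 + 3.5 + 4.3 + 3.7 + 7.4 − 1.1 + 3.9) / 7 = 26.30 / 7 = 3.7571%
Population std dev = √[37.9571 / 7] = 2.3286%
Sharpe = (r̄ − rf) / σ = (3.7571 − 0.52) / 2.3286 = 3.2371 / 2.3286 = 1.3901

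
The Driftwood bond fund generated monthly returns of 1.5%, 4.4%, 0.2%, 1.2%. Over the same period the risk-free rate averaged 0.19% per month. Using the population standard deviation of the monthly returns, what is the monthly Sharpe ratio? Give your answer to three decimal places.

Mean return μ = 7.30 / 4 = 1.8250%
Σ(r − μ)² = (1.5 − 1.8250)² + (4.4 − 1.8250)² + (0.2 − 1.8250)² + … = 9.7675
σ = √[9.7675 / 4] = 1.5626%
Sharpe = (μ − rf) / σ = (1.8250 − 0.19) / 1.5626 = 1.6350 / 1.5626 = 1.0463

1.046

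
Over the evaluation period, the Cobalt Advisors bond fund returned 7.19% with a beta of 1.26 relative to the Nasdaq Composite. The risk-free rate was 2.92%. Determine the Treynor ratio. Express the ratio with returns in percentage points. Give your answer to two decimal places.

Treynor = (Rp − Rf) / β = (7.19% − 2.92%) / 1.26 = 4.27 / 1.26 = 3.3889

3.39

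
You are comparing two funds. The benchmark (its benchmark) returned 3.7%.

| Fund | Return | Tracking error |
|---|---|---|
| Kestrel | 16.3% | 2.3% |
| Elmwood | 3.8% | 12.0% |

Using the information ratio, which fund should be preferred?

Kestrel

Kestrel: IR = (16.3% − 3.7%) / 2.3% = 5.478
Elmwood: IR = (3.8% − 3.7%) / 12.0% = 0.008
Highest: Kestrel (5.478).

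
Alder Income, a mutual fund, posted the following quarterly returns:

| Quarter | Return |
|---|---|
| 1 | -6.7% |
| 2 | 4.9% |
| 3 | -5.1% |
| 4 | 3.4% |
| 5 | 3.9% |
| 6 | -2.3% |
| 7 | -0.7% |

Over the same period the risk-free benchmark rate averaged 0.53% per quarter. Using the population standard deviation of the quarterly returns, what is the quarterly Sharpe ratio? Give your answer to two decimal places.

-0.21

μ = (-6.7 + 4.9 − 5.1 + 3.4 + 3.9 − 2.3 − 0.7) / 7 = -0.3714%
Σ(r − μ)² = 126.4943; population σ = √(126.4943/7) = 4.2510%
Sharpe = (μ − rf) / σ = (-0.3714 − 0.53) / 4.2510 = -0.9014 / 4.2510 = -0.2120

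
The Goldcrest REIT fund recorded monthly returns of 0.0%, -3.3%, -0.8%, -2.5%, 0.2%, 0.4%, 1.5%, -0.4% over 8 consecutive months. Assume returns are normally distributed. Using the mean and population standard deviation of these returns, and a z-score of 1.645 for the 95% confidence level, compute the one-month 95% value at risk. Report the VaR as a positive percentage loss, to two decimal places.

μ = (0 − 3.3 − 0.8 − 2.5 + 0.2 + 0.4 + 1.5 − 0.4) / 8 = -0.6125%
Σ(r − μ)² = (0 − (-0.6125))² + (-3.3 − (-0.6125))² + (-0.8 − (-0.6125))² + … = 17.3888
σ = √[17.3888 / 8] = 1.4743%
VaR = −(μ − z·σ) = −(-0.6125 − 1.645 × 1.4743) = −(-3.0377) = 3.0377%

3.04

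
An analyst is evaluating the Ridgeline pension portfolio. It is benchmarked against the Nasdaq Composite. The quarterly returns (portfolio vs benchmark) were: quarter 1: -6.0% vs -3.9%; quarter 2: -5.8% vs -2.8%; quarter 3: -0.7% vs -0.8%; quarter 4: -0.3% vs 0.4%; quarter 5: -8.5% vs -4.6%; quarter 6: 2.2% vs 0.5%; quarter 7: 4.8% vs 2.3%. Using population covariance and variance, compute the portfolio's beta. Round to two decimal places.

1.86

r̄p = -2.0429%,  r̄m = -1.2714%
Cov = Σ(rp − r̄p)(rm − r̄m) / 7 = 10.4484
Var(rm) = Σ(rm − r̄m)² / 7 = 5.6049
β = Cov / Var = 10.4484 / 5.6049 = 1.8642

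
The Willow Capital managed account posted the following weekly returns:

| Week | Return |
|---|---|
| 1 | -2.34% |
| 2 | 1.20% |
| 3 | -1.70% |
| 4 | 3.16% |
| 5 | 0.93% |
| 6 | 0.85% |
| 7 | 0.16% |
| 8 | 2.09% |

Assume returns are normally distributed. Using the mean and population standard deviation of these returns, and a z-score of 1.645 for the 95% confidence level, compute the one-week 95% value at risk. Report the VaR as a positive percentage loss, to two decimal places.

r̄ = (-2.34 + 1.2 − 1.7 + 3.16 + 0.93 + 0.85 + 0.16 + 2.09) / 8 = 0.5438%
Population std dev = √[23.4070 / 8] = 1.7105%
VaR = −(r̄ − z·σ) = −(0.5438 − 1.645 × 1.7105) = −(-2.2700) = 2.2700%

2.27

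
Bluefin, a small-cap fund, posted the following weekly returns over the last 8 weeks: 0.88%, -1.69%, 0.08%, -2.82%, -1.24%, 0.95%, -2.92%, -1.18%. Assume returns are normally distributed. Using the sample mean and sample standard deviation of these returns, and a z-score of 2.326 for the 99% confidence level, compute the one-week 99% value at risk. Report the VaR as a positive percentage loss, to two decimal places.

4.52

μ = (0.88 − 1.69 + 0.08 − 2.82 − 1.24 + 0.95 − 2.92 − 1.18) / 8 = -7.940 / 8 = -0.9925%
Σ(r − μ)² = (0.88 − (-0.9925))² + (-1.69 − (-0.9925))² + (0.08 − (-0.9925))² + … = 16.0678
σ = √[16.0678 / 7] = 1.5151%
VaR = −(μ − z·σ) = −(-0.9925 − 2.326 × 1.5151) = −(-4.5166) = 4.5166%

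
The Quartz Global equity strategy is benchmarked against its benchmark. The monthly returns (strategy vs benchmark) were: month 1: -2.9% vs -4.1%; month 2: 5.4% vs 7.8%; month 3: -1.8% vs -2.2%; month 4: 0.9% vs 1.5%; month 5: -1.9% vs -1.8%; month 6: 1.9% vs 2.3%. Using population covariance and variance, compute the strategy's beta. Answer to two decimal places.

r̄p = 0.2667%,  r̄m = 0.5833%
Cov = Σ(rp − r̄p)(rm − r̄m) / 6 = 11.0294
Var(rm) = Σ(rm − r̄m)² / 6 = 15.2047
β = Cov / Var = 11.0294 / 15.2047 = 0.7254

0.73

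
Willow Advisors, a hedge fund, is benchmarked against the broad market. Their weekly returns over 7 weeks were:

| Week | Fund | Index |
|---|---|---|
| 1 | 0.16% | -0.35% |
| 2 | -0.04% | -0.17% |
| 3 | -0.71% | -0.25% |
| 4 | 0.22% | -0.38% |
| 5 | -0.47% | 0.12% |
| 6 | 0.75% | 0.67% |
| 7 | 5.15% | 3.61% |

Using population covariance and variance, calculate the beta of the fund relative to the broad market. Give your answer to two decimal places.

r̄p = 0.7229%,  r̄m = 0.4643%
Cov = Σ(rp − r̄p)(rm − r̄m) / 7 = 2.3904
Var(rm) = Σ(rm − r̄m)² / 7 = 1.7635
β = Cov / Var = 2.3904 / 1.7635 = 1.3555

1.36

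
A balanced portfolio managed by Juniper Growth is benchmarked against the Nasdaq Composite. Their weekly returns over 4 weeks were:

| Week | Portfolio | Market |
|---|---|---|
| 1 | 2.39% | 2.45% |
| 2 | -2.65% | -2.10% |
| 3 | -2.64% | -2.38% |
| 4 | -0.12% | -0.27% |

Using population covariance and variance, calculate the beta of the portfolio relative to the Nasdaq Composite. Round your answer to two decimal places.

r̄p = -0.7550%,  r̄m = -0.5750%
Cov = Σ(rp − r̄p)(rm − r̄m) / 4 = 3.9999
Var(rm) = Σ(rm − r̄m)² / 4 = 3.7068
β = Cov / Var = 3.9999 / 3.7068 = 1.0791

1.08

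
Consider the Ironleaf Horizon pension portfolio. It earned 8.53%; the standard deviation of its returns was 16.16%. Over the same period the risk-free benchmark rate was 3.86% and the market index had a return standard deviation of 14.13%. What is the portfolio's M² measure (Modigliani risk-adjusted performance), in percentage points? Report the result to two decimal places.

Sharpe = (Rp − Rf) / σp = (8.53% − 3.86%) / 16.16% = 0.2890
M² = Rf + Sharpe × σm = 3.86% + 0.2890 × 14.13% = 7.9436%

7.94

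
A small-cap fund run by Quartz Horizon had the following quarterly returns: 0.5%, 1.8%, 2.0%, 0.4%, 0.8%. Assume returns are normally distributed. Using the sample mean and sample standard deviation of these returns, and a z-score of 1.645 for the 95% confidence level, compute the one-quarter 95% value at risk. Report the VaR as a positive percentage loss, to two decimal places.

r̄ = (0.5 + 1.8 + 2 + 0.4 + 0.8) / 5 = 1.1000%
Σ(r − r̄)² = (0.5 − 1.1000)² + (1.8 − 1.1000)² + … = 2.2400
sample σ = √(2.2400 / 4) = √0.5600 = 0.7483%
VaR = −(r̄ − z·σ) = −(1.1000 − 1.645 × 0.7483) = −(-0.1310) = 0.1310%

0.13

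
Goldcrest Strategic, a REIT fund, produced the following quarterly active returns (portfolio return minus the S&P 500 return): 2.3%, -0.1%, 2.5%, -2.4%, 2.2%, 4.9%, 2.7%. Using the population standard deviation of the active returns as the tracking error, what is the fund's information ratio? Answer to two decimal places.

r̄ = (2.3 − 0.1 + 2.5 − 2.4 + 2.2 + 4.9 + 2.7) / 7 = 1.7286%
Σ(r − r̄)² = (2.3 − 1.7286)² + (-0.1 − 1.7286)² + (2.5 − 1.7286)² + … = 32.5343
σ = √[32.5343 / 7] = 2.1559%
IR = r̄ / tracking error = 1.7286 / 2.1559 = 0.8018

0.80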